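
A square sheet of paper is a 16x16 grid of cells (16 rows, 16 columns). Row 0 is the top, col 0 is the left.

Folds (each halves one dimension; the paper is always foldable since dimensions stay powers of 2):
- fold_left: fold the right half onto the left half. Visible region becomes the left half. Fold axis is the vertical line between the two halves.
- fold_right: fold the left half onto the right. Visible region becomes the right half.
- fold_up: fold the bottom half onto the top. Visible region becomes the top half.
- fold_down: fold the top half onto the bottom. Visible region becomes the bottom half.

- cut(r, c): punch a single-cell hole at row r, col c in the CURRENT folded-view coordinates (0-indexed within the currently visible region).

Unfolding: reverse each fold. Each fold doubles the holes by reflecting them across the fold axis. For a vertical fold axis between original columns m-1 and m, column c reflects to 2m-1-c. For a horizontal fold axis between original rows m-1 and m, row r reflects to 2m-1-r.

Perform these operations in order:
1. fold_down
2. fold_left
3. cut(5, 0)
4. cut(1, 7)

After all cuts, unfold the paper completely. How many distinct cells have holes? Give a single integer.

Op 1 fold_down: fold axis h@8; visible region now rows[8,16) x cols[0,16) = 8x16
Op 2 fold_left: fold axis v@8; visible region now rows[8,16) x cols[0,8) = 8x8
Op 3 cut(5, 0): punch at orig (13,0); cuts so far [(13, 0)]; region rows[8,16) x cols[0,8) = 8x8
Op 4 cut(1, 7): punch at orig (9,7); cuts so far [(9, 7), (13, 0)]; region rows[8,16) x cols[0,8) = 8x8
Unfold 1 (reflect across v@8): 4 holes -> [(9, 7), (9, 8), (13, 0), (13, 15)]
Unfold 2 (reflect across h@8): 8 holes -> [(2, 0), (2, 15), (6, 7), (6, 8), (9, 7), (9, 8), (13, 0), (13, 15)]

Answer: 8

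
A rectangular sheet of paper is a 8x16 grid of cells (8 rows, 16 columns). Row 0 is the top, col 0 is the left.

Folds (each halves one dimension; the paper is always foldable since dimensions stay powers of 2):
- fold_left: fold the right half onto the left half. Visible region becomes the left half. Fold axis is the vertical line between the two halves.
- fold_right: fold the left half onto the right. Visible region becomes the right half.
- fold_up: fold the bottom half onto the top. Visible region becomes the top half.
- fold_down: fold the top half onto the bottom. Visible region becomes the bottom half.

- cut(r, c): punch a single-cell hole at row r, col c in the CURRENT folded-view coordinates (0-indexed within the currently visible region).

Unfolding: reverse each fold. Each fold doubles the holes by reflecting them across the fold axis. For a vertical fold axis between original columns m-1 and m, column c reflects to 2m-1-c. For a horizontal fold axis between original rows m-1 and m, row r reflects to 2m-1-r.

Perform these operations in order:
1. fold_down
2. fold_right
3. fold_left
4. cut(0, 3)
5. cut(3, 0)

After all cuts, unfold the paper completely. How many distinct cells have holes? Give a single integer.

Op 1 fold_down: fold axis h@4; visible region now rows[4,8) x cols[0,16) = 4x16
Op 2 fold_right: fold axis v@8; visible region now rows[4,8) x cols[8,16) = 4x8
Op 3 fold_left: fold axis v@12; visible region now rows[4,8) x cols[8,12) = 4x4
Op 4 cut(0, 3): punch at orig (4,11); cuts so far [(4, 11)]; region rows[4,8) x cols[8,12) = 4x4
Op 5 cut(3, 0): punch at orig (7,8); cuts so far [(4, 11), (7, 8)]; region rows[4,8) x cols[8,12) = 4x4
Unfold 1 (reflect across v@12): 4 holes -> [(4, 11), (4, 12), (7, 8), (7, 15)]
Unfold 2 (reflect across v@8): 8 holes -> [(4, 3), (4, 4), (4, 11), (4, 12), (7, 0), (7, 7), (7, 8), (7, 15)]
Unfold 3 (reflect across h@4): 16 holes -> [(0, 0), (0, 7), (0, 8), (0, 15), (3, 3), (3, 4), (3, 11), (3, 12), (4, 3), (4, 4), (4, 11), (4, 12), (7, 0), (7, 7), (7, 8), (7, 15)]

Answer: 16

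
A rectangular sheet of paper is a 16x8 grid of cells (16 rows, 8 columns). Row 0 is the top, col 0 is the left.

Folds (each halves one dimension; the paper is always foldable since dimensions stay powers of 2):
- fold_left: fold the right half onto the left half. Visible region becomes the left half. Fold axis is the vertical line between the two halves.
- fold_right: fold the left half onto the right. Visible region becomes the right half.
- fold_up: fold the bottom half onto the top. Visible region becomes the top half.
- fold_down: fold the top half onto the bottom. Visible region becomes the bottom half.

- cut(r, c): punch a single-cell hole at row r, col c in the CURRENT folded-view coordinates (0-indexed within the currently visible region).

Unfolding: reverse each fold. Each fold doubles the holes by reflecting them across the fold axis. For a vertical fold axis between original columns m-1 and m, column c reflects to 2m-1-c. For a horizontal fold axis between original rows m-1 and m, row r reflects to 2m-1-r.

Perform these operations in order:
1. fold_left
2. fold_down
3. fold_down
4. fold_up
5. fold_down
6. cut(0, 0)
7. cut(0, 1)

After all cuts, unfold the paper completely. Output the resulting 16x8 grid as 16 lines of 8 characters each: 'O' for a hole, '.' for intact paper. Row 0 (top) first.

Op 1 fold_left: fold axis v@4; visible region now rows[0,16) x cols[0,4) = 16x4
Op 2 fold_down: fold axis h@8; visible region now rows[8,16) x cols[0,4) = 8x4
Op 3 fold_down: fold axis h@12; visible region now rows[12,16) x cols[0,4) = 4x4
Op 4 fold_up: fold axis h@14; visible region now rows[12,14) x cols[0,4) = 2x4
Op 5 fold_down: fold axis h@13; visible region now rows[13,14) x cols[0,4) = 1x4
Op 6 cut(0, 0): punch at orig (13,0); cuts so far [(13, 0)]; region rows[13,14) x cols[0,4) = 1x4
Op 7 cut(0, 1): punch at orig (13,1); cuts so far [(13, 0), (13, 1)]; region rows[13,14) x cols[0,4) = 1x4
Unfold 1 (reflect across h@13): 4 holes -> [(12, 0), (12, 1), (13, 0), (13, 1)]
Unfold 2 (reflect across h@14): 8 holes -> [(12, 0), (12, 1), (13, 0), (13, 1), (14, 0), (14, 1), (15, 0), (15, 1)]
Unfold 3 (reflect across h@12): 16 holes -> [(8, 0), (8, 1), (9, 0), (9, 1), (10, 0), (10, 1), (11, 0), (11, 1), (12, 0), (12, 1), (13, 0), (13, 1), (14, 0), (14, 1), (15, 0), (15, 1)]
Unfold 4 (reflect across h@8): 32 holes -> [(0, 0), (0, 1), (1, 0), (1, 1), (2, 0), (2, 1), (3, 0), (3, 1), (4, 0), (4, 1), (5, 0), (5, 1), (6, 0), (6, 1), (7, 0), (7, 1), (8, 0), (8, 1), (9, 0), (9, 1), (10, 0), (10, 1), (11, 0), (11, 1), (12, 0), (12, 1), (13, 0), (13, 1), (14, 0), (14, 1), (15, 0), (15, 1)]
Unfold 5 (reflect across v@4): 64 holes -> [(0, 0), (0, 1), (0, 6), (0, 7), (1, 0), (1, 1), (1, 6), (1, 7), (2, 0), (2, 1), (2, 6), (2, 7), (3, 0), (3, 1), (3, 6), (3, 7), (4, 0), (4, 1), (4, 6), (4, 7), (5, 0), (5, 1), (5, 6), (5, 7), (6, 0), (6, 1), (6, 6), (6, 7), (7, 0), (7, 1), (7, 6), (7, 7), (8, 0), (8, 1), (8, 6), (8, 7), (9, 0), (9, 1), (9, 6), (9, 7), (10, 0), (10, 1), (10, 6), (10, 7), (11, 0), (11, 1), (11, 6), (11, 7), (12, 0), (12, 1), (12, 6), (12, 7), (13, 0), (13, 1), (13, 6), (13, 7), (14, 0), (14, 1), (14, 6), (14, 7), (15, 0), (15, 1), (15, 6), (15, 7)]

Answer: OO....OO
OO....OO
OO....OO
OO....OO
OO....OO
OO....OO
OO....OO
OO....OO
OO....OO
OO....OO
OO....OO
OO....OO
OO....OO
OO....OO
OO....OO
OO....OO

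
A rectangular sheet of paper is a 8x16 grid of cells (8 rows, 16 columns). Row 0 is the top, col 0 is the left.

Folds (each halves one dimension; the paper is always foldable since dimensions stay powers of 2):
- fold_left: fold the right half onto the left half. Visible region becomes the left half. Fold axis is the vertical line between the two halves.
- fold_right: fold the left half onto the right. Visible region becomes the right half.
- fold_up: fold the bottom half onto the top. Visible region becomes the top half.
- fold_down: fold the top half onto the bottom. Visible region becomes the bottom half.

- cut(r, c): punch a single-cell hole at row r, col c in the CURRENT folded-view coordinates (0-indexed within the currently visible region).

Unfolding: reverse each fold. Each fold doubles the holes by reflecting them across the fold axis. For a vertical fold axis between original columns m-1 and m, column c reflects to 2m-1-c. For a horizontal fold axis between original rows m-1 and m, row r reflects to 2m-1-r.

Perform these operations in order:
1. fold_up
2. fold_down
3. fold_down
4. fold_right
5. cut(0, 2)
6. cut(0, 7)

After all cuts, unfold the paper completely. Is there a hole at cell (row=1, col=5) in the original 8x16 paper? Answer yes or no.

Answer: yes

Derivation:
Op 1 fold_up: fold axis h@4; visible region now rows[0,4) x cols[0,16) = 4x16
Op 2 fold_down: fold axis h@2; visible region now rows[2,4) x cols[0,16) = 2x16
Op 3 fold_down: fold axis h@3; visible region now rows[3,4) x cols[0,16) = 1x16
Op 4 fold_right: fold axis v@8; visible region now rows[3,4) x cols[8,16) = 1x8
Op 5 cut(0, 2): punch at orig (3,10); cuts so far [(3, 10)]; region rows[3,4) x cols[8,16) = 1x8
Op 6 cut(0, 7): punch at orig (3,15); cuts so far [(3, 10), (3, 15)]; region rows[3,4) x cols[8,16) = 1x8
Unfold 1 (reflect across v@8): 4 holes -> [(3, 0), (3, 5), (3, 10), (3, 15)]
Unfold 2 (reflect across h@3): 8 holes -> [(2, 0), (2, 5), (2, 10), (2, 15), (3, 0), (3, 5), (3, 10), (3, 15)]
Unfold 3 (reflect across h@2): 16 holes -> [(0, 0), (0, 5), (0, 10), (0, 15), (1, 0), (1, 5), (1, 10), (1, 15), (2, 0), (2, 5), (2, 10), (2, 15), (3, 0), (3, 5), (3, 10), (3, 15)]
Unfold 4 (reflect across h@4): 32 holes -> [(0, 0), (0, 5), (0, 10), (0, 15), (1, 0), (1, 5), (1, 10), (1, 15), (2, 0), (2, 5), (2, 10), (2, 15), (3, 0), (3, 5), (3, 10), (3, 15), (4, 0), (4, 5), (4, 10), (4, 15), (5, 0), (5, 5), (5, 10), (5, 15), (6, 0), (6, 5), (6, 10), (6, 15), (7, 0), (7, 5), (7, 10), (7, 15)]
Holes: [(0, 0), (0, 5), (0, 10), (0, 15), (1, 0), (1, 5), (1, 10), (1, 15), (2, 0), (2, 5), (2, 10), (2, 15), (3, 0), (3, 5), (3, 10), (3, 15), (4, 0), (4, 5), (4, 10), (4, 15), (5, 0), (5, 5), (5, 10), (5, 15), (6, 0), (6, 5), (6, 10), (6, 15), (7, 0), (7, 5), (7, 10), (7, 15)]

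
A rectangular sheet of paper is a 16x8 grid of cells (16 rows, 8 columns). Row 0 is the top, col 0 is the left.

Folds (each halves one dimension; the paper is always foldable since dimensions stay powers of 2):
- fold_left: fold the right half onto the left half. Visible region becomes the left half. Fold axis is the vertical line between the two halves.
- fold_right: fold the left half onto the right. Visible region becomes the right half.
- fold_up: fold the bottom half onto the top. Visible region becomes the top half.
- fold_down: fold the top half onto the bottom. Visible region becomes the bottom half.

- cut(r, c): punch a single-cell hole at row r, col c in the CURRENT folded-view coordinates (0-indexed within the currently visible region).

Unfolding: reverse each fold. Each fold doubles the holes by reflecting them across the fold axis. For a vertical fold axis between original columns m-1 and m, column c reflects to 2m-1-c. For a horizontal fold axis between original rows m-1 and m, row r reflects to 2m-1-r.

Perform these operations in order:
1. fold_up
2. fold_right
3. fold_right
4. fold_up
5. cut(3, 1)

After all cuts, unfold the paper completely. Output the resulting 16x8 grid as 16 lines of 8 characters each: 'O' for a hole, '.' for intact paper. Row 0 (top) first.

Op 1 fold_up: fold axis h@8; visible region now rows[0,8) x cols[0,8) = 8x8
Op 2 fold_right: fold axis v@4; visible region now rows[0,8) x cols[4,8) = 8x4
Op 3 fold_right: fold axis v@6; visible region now rows[0,8) x cols[6,8) = 8x2
Op 4 fold_up: fold axis h@4; visible region now rows[0,4) x cols[6,8) = 4x2
Op 5 cut(3, 1): punch at orig (3,7); cuts so far [(3, 7)]; region rows[0,4) x cols[6,8) = 4x2
Unfold 1 (reflect across h@4): 2 holes -> [(3, 7), (4, 7)]
Unfold 2 (reflect across v@6): 4 holes -> [(3, 4), (3, 7), (4, 4), (4, 7)]
Unfold 3 (reflect across v@4): 8 holes -> [(3, 0), (3, 3), (3, 4), (3, 7), (4, 0), (4, 3), (4, 4), (4, 7)]
Unfold 4 (reflect across h@8): 16 holes -> [(3, 0), (3, 3), (3, 4), (3, 7), (4, 0), (4, 3), (4, 4), (4, 7), (11, 0), (11, 3), (11, 4), (11, 7), (12, 0), (12, 3), (12, 4), (12, 7)]

Answer: ........
........
........
O..OO..O
O..OO..O
........
........
........
........
........
........
O..OO..O
O..OO..O
........
........
........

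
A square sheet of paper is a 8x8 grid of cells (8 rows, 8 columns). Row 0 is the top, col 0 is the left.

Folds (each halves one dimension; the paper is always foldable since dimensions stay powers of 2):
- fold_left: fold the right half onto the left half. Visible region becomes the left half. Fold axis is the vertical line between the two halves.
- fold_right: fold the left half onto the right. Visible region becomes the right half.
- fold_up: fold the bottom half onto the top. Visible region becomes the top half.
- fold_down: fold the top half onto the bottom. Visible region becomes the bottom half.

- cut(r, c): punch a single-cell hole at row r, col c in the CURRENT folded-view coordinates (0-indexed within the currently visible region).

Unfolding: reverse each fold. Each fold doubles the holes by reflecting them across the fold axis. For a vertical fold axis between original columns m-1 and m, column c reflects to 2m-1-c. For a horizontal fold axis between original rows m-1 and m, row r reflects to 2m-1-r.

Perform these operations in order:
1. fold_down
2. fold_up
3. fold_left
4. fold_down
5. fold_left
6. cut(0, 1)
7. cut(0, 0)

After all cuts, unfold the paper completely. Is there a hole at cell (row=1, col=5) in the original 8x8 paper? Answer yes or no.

Answer: yes

Derivation:
Op 1 fold_down: fold axis h@4; visible region now rows[4,8) x cols[0,8) = 4x8
Op 2 fold_up: fold axis h@6; visible region now rows[4,6) x cols[0,8) = 2x8
Op 3 fold_left: fold axis v@4; visible region now rows[4,6) x cols[0,4) = 2x4
Op 4 fold_down: fold axis h@5; visible region now rows[5,6) x cols[0,4) = 1x4
Op 5 fold_left: fold axis v@2; visible region now rows[5,6) x cols[0,2) = 1x2
Op 6 cut(0, 1): punch at orig (5,1); cuts so far [(5, 1)]; region rows[5,6) x cols[0,2) = 1x2
Op 7 cut(0, 0): punch at orig (5,0); cuts so far [(5, 0), (5, 1)]; region rows[5,6) x cols[0,2) = 1x2
Unfold 1 (reflect across v@2): 4 holes -> [(5, 0), (5, 1), (5, 2), (5, 3)]
Unfold 2 (reflect across h@5): 8 holes -> [(4, 0), (4, 1), (4, 2), (4, 3), (5, 0), (5, 1), (5, 2), (5, 3)]
Unfold 3 (reflect across v@4): 16 holes -> [(4, 0), (4, 1), (4, 2), (4, 3), (4, 4), (4, 5), (4, 6), (4, 7), (5, 0), (5, 1), (5, 2), (5, 3), (5, 4), (5, 5), (5, 6), (5, 7)]
Unfold 4 (reflect across h@6): 32 holes -> [(4, 0), (4, 1), (4, 2), (4, 3), (4, 4), (4, 5), (4, 6), (4, 7), (5, 0), (5, 1), (5, 2), (5, 3), (5, 4), (5, 5), (5, 6), (5, 7), (6, 0), (6, 1), (6, 2), (6, 3), (6, 4), (6, 5), (6, 6), (6, 7), (7, 0), (7, 1), (7, 2), (7, 3), (7, 4), (7, 5), (7, 6), (7, 7)]
Unfold 5 (reflect across h@4): 64 holes -> [(0, 0), (0, 1), (0, 2), (0, 3), (0, 4), (0, 5), (0, 6), (0, 7), (1, 0), (1, 1), (1, 2), (1, 3), (1, 4), (1, 5), (1, 6), (1, 7), (2, 0), (2, 1), (2, 2), (2, 3), (2, 4), (2, 5), (2, 6), (2, 7), (3, 0), (3, 1), (3, 2), (3, 3), (3, 4), (3, 5), (3, 6), (3, 7), (4, 0), (4, 1), (4, 2), (4, 3), (4, 4), (4, 5), (4, 6), (4, 7), (5, 0), (5, 1), (5, 2), (5, 3), (5, 4), (5, 5), (5, 6), (5, 7), (6, 0), (6, 1), (6, 2), (6, 3), (6, 4), (6, 5), (6, 6), (6, 7), (7, 0), (7, 1), (7, 2), (7, 3), (7, 4), (7, 5), (7, 6), (7, 7)]
Holes: [(0, 0), (0, 1), (0, 2), (0, 3), (0, 4), (0, 5), (0, 6), (0, 7), (1, 0), (1, 1), (1, 2), (1, 3), (1, 4), (1, 5), (1, 6), (1, 7), (2, 0), (2, 1), (2, 2), (2, 3), (2, 4), (2, 5), (2, 6), (2, 7), (3, 0), (3, 1), (3, 2), (3, 3), (3, 4), (3, 5), (3, 6), (3, 7), (4, 0), (4, 1), (4, 2), (4, 3), (4, 4), (4, 5), (4, 6), (4, 7), (5, 0), (5, 1), (5, 2), (5, 3), (5, 4), (5, 5), (5, 6), (5, 7), (6, 0), (6, 1), (6, 2), (6, 3), (6, 4), (6, 5), (6, 6), (6, 7), (7, 0), (7, 1), (7, 2), (7, 3), (7, 4), (7, 5), (7, 6), (7, 7)]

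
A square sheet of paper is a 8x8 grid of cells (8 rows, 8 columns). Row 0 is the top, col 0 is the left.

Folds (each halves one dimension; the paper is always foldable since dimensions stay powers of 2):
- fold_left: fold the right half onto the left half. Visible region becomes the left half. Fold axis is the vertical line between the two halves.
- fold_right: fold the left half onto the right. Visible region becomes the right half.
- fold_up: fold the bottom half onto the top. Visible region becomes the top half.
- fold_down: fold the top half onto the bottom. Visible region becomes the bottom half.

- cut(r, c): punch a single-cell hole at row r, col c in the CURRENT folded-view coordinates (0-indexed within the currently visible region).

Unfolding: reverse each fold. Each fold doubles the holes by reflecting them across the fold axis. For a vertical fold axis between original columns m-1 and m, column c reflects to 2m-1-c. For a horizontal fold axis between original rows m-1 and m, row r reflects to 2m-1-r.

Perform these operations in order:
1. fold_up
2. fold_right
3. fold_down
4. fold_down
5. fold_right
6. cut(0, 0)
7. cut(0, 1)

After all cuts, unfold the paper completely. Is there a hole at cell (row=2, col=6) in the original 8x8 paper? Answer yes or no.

Answer: yes

Derivation:
Op 1 fold_up: fold axis h@4; visible region now rows[0,4) x cols[0,8) = 4x8
Op 2 fold_right: fold axis v@4; visible region now rows[0,4) x cols[4,8) = 4x4
Op 3 fold_down: fold axis h@2; visible region now rows[2,4) x cols[4,8) = 2x4
Op 4 fold_down: fold axis h@3; visible region now rows[3,4) x cols[4,8) = 1x4
Op 5 fold_right: fold axis v@6; visible region now rows[3,4) x cols[6,8) = 1x2
Op 6 cut(0, 0): punch at orig (3,6); cuts so far [(3, 6)]; region rows[3,4) x cols[6,8) = 1x2
Op 7 cut(0, 1): punch at orig (3,7); cuts so far [(3, 6), (3, 7)]; region rows[3,4) x cols[6,8) = 1x2
Unfold 1 (reflect across v@6): 4 holes -> [(3, 4), (3, 5), (3, 6), (3, 7)]
Unfold 2 (reflect across h@3): 8 holes -> [(2, 4), (2, 5), (2, 6), (2, 7), (3, 4), (3, 5), (3, 6), (3, 7)]
Unfold 3 (reflect across h@2): 16 holes -> [(0, 4), (0, 5), (0, 6), (0, 7), (1, 4), (1, 5), (1, 6), (1, 7), (2, 4), (2, 5), (2, 6), (2, 7), (3, 4), (3, 5), (3, 6), (3, 7)]
Unfold 4 (reflect across v@4): 32 holes -> [(0, 0), (0, 1), (0, 2), (0, 3), (0, 4), (0, 5), (0, 6), (0, 7), (1, 0), (1, 1), (1, 2), (1, 3), (1, 4), (1, 5), (1, 6), (1, 7), (2, 0), (2, 1), (2, 2), (2, 3), (2, 4), (2, 5), (2, 6), (2, 7), (3, 0), (3, 1), (3, 2), (3, 3), (3, 4), (3, 5), (3, 6), (3, 7)]
Unfold 5 (reflect across h@4): 64 holes -> [(0, 0), (0, 1), (0, 2), (0, 3), (0, 4), (0, 5), (0, 6), (0, 7), (1, 0), (1, 1), (1, 2), (1, 3), (1, 4), (1, 5), (1, 6), (1, 7), (2, 0), (2, 1), (2, 2), (2, 3), (2, 4), (2, 5), (2, 6), (2, 7), (3, 0), (3, 1), (3, 2), (3, 3), (3, 4), (3, 5), (3, 6), (3, 7), (4, 0), (4, 1), (4, 2), (4, 3), (4, 4), (4, 5), (4, 6), (4, 7), (5, 0), (5, 1), (5, 2), (5, 3), (5, 4), (5, 5), (5, 6), (5, 7), (6, 0), (6, 1), (6, 2), (6, 3), (6, 4), (6, 5), (6, 6), (6, 7), (7, 0), (7, 1), (7, 2), (7, 3), (7, 4), (7, 5), (7, 6), (7, 7)]
Holes: [(0, 0), (0, 1), (0, 2), (0, 3), (0, 4), (0, 5), (0, 6), (0, 7), (1, 0), (1, 1), (1, 2), (1, 3), (1, 4), (1, 5), (1, 6), (1, 7), (2, 0), (2, 1), (2, 2), (2, 3), (2, 4), (2, 5), (2, 6), (2, 7), (3, 0), (3, 1), (3, 2), (3, 3), (3, 4), (3, 5), (3, 6), (3, 7), (4, 0), (4, 1), (4, 2), (4, 3), (4, 4), (4, 5), (4, 6), (4, 7), (5, 0), (5, 1), (5, 2), (5, 3), (5, 4), (5, 5), (5, 6), (5, 7), (6, 0), (6, 1), (6, 2), (6, 3), (6, 4), (6, 5), (6, 6), (6, 7), (7, 0), (7, 1), (7, 2), (7, 3), (7, 4), (7, 5), (7, 6), (7, 7)]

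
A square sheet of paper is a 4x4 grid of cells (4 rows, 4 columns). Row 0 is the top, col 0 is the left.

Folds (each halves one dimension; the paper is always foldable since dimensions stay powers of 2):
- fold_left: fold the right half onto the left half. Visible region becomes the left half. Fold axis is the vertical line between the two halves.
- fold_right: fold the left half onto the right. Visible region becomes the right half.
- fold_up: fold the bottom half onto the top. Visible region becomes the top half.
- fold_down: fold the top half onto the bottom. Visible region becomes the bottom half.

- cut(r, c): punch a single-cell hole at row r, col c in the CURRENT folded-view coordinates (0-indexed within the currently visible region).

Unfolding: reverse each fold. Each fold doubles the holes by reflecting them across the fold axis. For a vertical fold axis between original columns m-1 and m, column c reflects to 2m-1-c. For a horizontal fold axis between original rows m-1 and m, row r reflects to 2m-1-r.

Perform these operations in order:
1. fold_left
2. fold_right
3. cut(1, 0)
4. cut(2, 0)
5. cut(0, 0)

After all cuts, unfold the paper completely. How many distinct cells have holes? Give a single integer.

Answer: 12

Derivation:
Op 1 fold_left: fold axis v@2; visible region now rows[0,4) x cols[0,2) = 4x2
Op 2 fold_right: fold axis v@1; visible region now rows[0,4) x cols[1,2) = 4x1
Op 3 cut(1, 0): punch at orig (1,1); cuts so far [(1, 1)]; region rows[0,4) x cols[1,2) = 4x1
Op 4 cut(2, 0): punch at orig (2,1); cuts so far [(1, 1), (2, 1)]; region rows[0,4) x cols[1,2) = 4x1
Op 5 cut(0, 0): punch at orig (0,1); cuts so far [(0, 1), (1, 1), (2, 1)]; region rows[0,4) x cols[1,2) = 4x1
Unfold 1 (reflect across v@1): 6 holes -> [(0, 0), (0, 1), (1, 0), (1, 1), (2, 0), (2, 1)]
Unfold 2 (reflect across v@2): 12 holes -> [(0, 0), (0, 1), (0, 2), (0, 3), (1, 0), (1, 1), (1, 2), (1, 3), (2, 0), (2, 1), (2, 2), (2, 3)]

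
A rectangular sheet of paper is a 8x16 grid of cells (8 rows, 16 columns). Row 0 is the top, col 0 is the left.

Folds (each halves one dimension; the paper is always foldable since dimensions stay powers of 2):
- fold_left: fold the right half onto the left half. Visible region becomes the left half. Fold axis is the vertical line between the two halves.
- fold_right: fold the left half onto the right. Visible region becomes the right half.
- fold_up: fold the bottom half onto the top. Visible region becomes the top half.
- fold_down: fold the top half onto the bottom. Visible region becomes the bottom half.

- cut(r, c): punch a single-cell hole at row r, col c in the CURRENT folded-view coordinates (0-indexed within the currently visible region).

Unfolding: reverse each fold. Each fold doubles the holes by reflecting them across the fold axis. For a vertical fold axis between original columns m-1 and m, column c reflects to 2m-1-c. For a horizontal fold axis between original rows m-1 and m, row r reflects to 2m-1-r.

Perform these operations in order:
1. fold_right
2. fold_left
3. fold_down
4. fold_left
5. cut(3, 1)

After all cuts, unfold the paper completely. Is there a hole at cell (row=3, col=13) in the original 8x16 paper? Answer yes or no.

Op 1 fold_right: fold axis v@8; visible region now rows[0,8) x cols[8,16) = 8x8
Op 2 fold_left: fold axis v@12; visible region now rows[0,8) x cols[8,12) = 8x4
Op 3 fold_down: fold axis h@4; visible region now rows[4,8) x cols[8,12) = 4x4
Op 4 fold_left: fold axis v@10; visible region now rows[4,8) x cols[8,10) = 4x2
Op 5 cut(3, 1): punch at orig (7,9); cuts so far [(7, 9)]; region rows[4,8) x cols[8,10) = 4x2
Unfold 1 (reflect across v@10): 2 holes -> [(7, 9), (7, 10)]
Unfold 2 (reflect across h@4): 4 holes -> [(0, 9), (0, 10), (7, 9), (7, 10)]
Unfold 3 (reflect across v@12): 8 holes -> [(0, 9), (0, 10), (0, 13), (0, 14), (7, 9), (7, 10), (7, 13), (7, 14)]
Unfold 4 (reflect across v@8): 16 holes -> [(0, 1), (0, 2), (0, 5), (0, 6), (0, 9), (0, 10), (0, 13), (0, 14), (7, 1), (7, 2), (7, 5), (7, 6), (7, 9), (7, 10), (7, 13), (7, 14)]
Holes: [(0, 1), (0, 2), (0, 5), (0, 6), (0, 9), (0, 10), (0, 13), (0, 14), (7, 1), (7, 2), (7, 5), (7, 6), (7, 9), (7, 10), (7, 13), (7, 14)]

Answer: no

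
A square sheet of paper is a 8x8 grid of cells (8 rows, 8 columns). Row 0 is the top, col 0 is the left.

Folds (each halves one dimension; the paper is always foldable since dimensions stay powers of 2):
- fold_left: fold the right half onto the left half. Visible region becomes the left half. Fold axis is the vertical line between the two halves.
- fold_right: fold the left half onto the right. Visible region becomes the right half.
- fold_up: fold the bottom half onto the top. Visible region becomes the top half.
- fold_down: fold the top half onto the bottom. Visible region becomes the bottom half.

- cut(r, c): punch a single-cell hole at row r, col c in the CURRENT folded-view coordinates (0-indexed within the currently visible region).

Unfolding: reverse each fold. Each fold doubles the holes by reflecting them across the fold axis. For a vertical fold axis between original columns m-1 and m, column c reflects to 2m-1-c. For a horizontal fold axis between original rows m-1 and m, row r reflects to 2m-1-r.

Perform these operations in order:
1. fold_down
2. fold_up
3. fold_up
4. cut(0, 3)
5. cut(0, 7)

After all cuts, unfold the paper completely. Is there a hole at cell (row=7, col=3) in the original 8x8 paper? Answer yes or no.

Answer: yes

Derivation:
Op 1 fold_down: fold axis h@4; visible region now rows[4,8) x cols[0,8) = 4x8
Op 2 fold_up: fold axis h@6; visible region now rows[4,6) x cols[0,8) = 2x8
Op 3 fold_up: fold axis h@5; visible region now rows[4,5) x cols[0,8) = 1x8
Op 4 cut(0, 3): punch at orig (4,3); cuts so far [(4, 3)]; region rows[4,5) x cols[0,8) = 1x8
Op 5 cut(0, 7): punch at orig (4,7); cuts so far [(4, 3), (4, 7)]; region rows[4,5) x cols[0,8) = 1x8
Unfold 1 (reflect across h@5): 4 holes -> [(4, 3), (4, 7), (5, 3), (5, 7)]
Unfold 2 (reflect across h@6): 8 holes -> [(4, 3), (4, 7), (5, 3), (5, 7), (6, 3), (6, 7), (7, 3), (7, 7)]
Unfold 3 (reflect across h@4): 16 holes -> [(0, 3), (0, 7), (1, 3), (1, 7), (2, 3), (2, 7), (3, 3), (3, 7), (4, 3), (4, 7), (5, 3), (5, 7), (6, 3), (6, 7), (7, 3), (7, 7)]
Holes: [(0, 3), (0, 7), (1, 3), (1, 7), (2, 3), (2, 7), (3, 3), (3, 7), (4, 3), (4, 7), (5, 3), (5, 7), (6, 3), (6, 7), (7, 3), (7, 7)]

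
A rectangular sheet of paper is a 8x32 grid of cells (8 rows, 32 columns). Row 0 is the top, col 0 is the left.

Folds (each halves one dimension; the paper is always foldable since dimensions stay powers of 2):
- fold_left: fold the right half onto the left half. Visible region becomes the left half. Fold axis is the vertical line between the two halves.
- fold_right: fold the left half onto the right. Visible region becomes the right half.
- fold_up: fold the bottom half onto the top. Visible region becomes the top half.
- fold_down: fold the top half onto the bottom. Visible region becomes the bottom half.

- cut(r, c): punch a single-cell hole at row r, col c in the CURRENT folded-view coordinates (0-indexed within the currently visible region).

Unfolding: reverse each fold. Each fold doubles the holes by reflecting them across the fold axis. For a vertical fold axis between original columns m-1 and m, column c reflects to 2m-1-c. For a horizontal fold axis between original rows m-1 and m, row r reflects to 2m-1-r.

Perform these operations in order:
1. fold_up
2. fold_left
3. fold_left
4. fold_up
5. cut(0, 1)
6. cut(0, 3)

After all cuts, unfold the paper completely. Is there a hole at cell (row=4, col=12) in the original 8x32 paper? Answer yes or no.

Op 1 fold_up: fold axis h@4; visible region now rows[0,4) x cols[0,32) = 4x32
Op 2 fold_left: fold axis v@16; visible region now rows[0,4) x cols[0,16) = 4x16
Op 3 fold_left: fold axis v@8; visible region now rows[0,4) x cols[0,8) = 4x8
Op 4 fold_up: fold axis h@2; visible region now rows[0,2) x cols[0,8) = 2x8
Op 5 cut(0, 1): punch at orig (0,1); cuts so far [(0, 1)]; region rows[0,2) x cols[0,8) = 2x8
Op 6 cut(0, 3): punch at orig (0,3); cuts so far [(0, 1), (0, 3)]; region rows[0,2) x cols[0,8) = 2x8
Unfold 1 (reflect across h@2): 4 holes -> [(0, 1), (0, 3), (3, 1), (3, 3)]
Unfold 2 (reflect across v@8): 8 holes -> [(0, 1), (0, 3), (0, 12), (0, 14), (3, 1), (3, 3), (3, 12), (3, 14)]
Unfold 3 (reflect across v@16): 16 holes -> [(0, 1), (0, 3), (0, 12), (0, 14), (0, 17), (0, 19), (0, 28), (0, 30), (3, 1), (3, 3), (3, 12), (3, 14), (3, 17), (3, 19), (3, 28), (3, 30)]
Unfold 4 (reflect across h@4): 32 holes -> [(0, 1), (0, 3), (0, 12), (0, 14), (0, 17), (0, 19), (0, 28), (0, 30), (3, 1), (3, 3), (3, 12), (3, 14), (3, 17), (3, 19), (3, 28), (3, 30), (4, 1), (4, 3), (4, 12), (4, 14), (4, 17), (4, 19), (4, 28), (4, 30), (7, 1), (7, 3), (7, 12), (7, 14), (7, 17), (7, 19), (7, 28), (7, 30)]
Holes: [(0, 1), (0, 3), (0, 12), (0, 14), (0, 17), (0, 19), (0, 28), (0, 30), (3, 1), (3, 3), (3, 12), (3, 14), (3, 17), (3, 19), (3, 28), (3, 30), (4, 1), (4, 3), (4, 12), (4, 14), (4, 17), (4, 19), (4, 28), (4, 30), (7, 1), (7, 3), (7, 12), (7, 14), (7, 17), (7, 19), (7, 28), (7, 30)]

Answer: yes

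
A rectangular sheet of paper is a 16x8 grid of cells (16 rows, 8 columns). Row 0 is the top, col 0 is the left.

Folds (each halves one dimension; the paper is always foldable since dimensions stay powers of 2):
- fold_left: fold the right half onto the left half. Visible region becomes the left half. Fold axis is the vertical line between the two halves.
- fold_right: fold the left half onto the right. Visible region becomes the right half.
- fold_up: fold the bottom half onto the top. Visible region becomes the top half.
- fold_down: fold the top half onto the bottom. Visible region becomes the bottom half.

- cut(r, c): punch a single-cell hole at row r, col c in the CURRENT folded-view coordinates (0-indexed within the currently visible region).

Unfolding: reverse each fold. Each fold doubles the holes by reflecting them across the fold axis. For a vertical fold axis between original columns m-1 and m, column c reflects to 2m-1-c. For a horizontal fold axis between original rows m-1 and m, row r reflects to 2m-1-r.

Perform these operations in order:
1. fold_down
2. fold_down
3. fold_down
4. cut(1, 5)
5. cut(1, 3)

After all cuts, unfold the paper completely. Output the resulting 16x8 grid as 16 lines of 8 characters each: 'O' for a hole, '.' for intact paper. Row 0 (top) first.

Op 1 fold_down: fold axis h@8; visible region now rows[8,16) x cols[0,8) = 8x8
Op 2 fold_down: fold axis h@12; visible region now rows[12,16) x cols[0,8) = 4x8
Op 3 fold_down: fold axis h@14; visible region now rows[14,16) x cols[0,8) = 2x8
Op 4 cut(1, 5): punch at orig (15,5); cuts so far [(15, 5)]; region rows[14,16) x cols[0,8) = 2x8
Op 5 cut(1, 3): punch at orig (15,3); cuts so far [(15, 3), (15, 5)]; region rows[14,16) x cols[0,8) = 2x8
Unfold 1 (reflect across h@14): 4 holes -> [(12, 3), (12, 5), (15, 3), (15, 5)]
Unfold 2 (reflect across h@12): 8 holes -> [(8, 3), (8, 5), (11, 3), (11, 5), (12, 3), (12, 5), (15, 3), (15, 5)]
Unfold 3 (reflect across h@8): 16 holes -> [(0, 3), (0, 5), (3, 3), (3, 5), (4, 3), (4, 5), (7, 3), (7, 5), (8, 3), (8, 5), (11, 3), (11, 5), (12, 3), (12, 5), (15, 3), (15, 5)]

Answer: ...O.O..
........
........
...O.O..
...O.O..
........
........
...O.O..
...O.O..
........
........
...O.O..
...O.O..
........
........
...O.O..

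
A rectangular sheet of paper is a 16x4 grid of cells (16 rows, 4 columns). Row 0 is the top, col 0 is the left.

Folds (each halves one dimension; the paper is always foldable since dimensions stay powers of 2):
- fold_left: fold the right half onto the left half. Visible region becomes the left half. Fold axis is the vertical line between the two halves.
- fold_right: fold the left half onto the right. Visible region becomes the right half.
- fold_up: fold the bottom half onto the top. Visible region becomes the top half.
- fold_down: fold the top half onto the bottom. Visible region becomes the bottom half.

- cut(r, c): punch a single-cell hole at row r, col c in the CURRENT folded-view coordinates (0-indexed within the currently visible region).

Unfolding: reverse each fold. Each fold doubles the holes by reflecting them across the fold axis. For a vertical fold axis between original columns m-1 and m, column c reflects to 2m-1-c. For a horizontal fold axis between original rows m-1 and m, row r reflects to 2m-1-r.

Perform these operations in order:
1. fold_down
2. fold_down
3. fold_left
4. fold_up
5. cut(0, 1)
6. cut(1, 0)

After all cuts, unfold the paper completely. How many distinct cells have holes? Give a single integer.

Op 1 fold_down: fold axis h@8; visible region now rows[8,16) x cols[0,4) = 8x4
Op 2 fold_down: fold axis h@12; visible region now rows[12,16) x cols[0,4) = 4x4
Op 3 fold_left: fold axis v@2; visible region now rows[12,16) x cols[0,2) = 4x2
Op 4 fold_up: fold axis h@14; visible region now rows[12,14) x cols[0,2) = 2x2
Op 5 cut(0, 1): punch at orig (12,1); cuts so far [(12, 1)]; region rows[12,14) x cols[0,2) = 2x2
Op 6 cut(1, 0): punch at orig (13,0); cuts so far [(12, 1), (13, 0)]; region rows[12,14) x cols[0,2) = 2x2
Unfold 1 (reflect across h@14): 4 holes -> [(12, 1), (13, 0), (14, 0), (15, 1)]
Unfold 2 (reflect across v@2): 8 holes -> [(12, 1), (12, 2), (13, 0), (13, 3), (14, 0), (14, 3), (15, 1), (15, 2)]
Unfold 3 (reflect across h@12): 16 holes -> [(8, 1), (8, 2), (9, 0), (9, 3), (10, 0), (10, 3), (11, 1), (11, 2), (12, 1), (12, 2), (13, 0), (13, 3), (14, 0), (14, 3), (15, 1), (15, 2)]
Unfold 4 (reflect across h@8): 32 holes -> [(0, 1), (0, 2), (1, 0), (1, 3), (2, 0), (2, 3), (3, 1), (3, 2), (4, 1), (4, 2), (5, 0), (5, 3), (6, 0), (6, 3), (7, 1), (7, 2), (8, 1), (8, 2), (9, 0), (9, 3), (10, 0), (10, 3), (11, 1), (11, 2), (12, 1), (12, 2), (13, 0), (13, 3), (14, 0), (14, 3), (15, 1), (15, 2)]

Answer: 32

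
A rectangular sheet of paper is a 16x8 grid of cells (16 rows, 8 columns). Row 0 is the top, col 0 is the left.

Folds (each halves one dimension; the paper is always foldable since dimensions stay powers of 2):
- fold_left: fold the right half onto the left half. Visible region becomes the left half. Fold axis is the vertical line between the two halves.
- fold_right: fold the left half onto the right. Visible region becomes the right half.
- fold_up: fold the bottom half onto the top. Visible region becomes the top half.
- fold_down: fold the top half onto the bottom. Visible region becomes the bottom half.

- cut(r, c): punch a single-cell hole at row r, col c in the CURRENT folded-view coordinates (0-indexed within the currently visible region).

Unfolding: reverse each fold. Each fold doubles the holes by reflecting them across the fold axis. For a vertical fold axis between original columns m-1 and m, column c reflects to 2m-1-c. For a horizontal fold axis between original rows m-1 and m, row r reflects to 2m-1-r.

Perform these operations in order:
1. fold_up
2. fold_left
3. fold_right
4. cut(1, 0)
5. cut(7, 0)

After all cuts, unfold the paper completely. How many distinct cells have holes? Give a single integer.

Answer: 16

Derivation:
Op 1 fold_up: fold axis h@8; visible region now rows[0,8) x cols[0,8) = 8x8
Op 2 fold_left: fold axis v@4; visible region now rows[0,8) x cols[0,4) = 8x4
Op 3 fold_right: fold axis v@2; visible region now rows[0,8) x cols[2,4) = 8x2
Op 4 cut(1, 0): punch at orig (1,2); cuts so far [(1, 2)]; region rows[0,8) x cols[2,4) = 8x2
Op 5 cut(7, 0): punch at orig (7,2); cuts so far [(1, 2), (7, 2)]; region rows[0,8) x cols[2,4) = 8x2
Unfold 1 (reflect across v@2): 4 holes -> [(1, 1), (1, 2), (7, 1), (7, 2)]
Unfold 2 (reflect across v@4): 8 holes -> [(1, 1), (1, 2), (1, 5), (1, 6), (7, 1), (7, 2), (7, 5), (7, 6)]
Unfold 3 (reflect across h@8): 16 holes -> [(1, 1), (1, 2), (1, 5), (1, 6), (7, 1), (7, 2), (7, 5), (7, 6), (8, 1), (8, 2), (8, 5), (8, 6), (14, 1), (14, 2), (14, 5), (14, 6)]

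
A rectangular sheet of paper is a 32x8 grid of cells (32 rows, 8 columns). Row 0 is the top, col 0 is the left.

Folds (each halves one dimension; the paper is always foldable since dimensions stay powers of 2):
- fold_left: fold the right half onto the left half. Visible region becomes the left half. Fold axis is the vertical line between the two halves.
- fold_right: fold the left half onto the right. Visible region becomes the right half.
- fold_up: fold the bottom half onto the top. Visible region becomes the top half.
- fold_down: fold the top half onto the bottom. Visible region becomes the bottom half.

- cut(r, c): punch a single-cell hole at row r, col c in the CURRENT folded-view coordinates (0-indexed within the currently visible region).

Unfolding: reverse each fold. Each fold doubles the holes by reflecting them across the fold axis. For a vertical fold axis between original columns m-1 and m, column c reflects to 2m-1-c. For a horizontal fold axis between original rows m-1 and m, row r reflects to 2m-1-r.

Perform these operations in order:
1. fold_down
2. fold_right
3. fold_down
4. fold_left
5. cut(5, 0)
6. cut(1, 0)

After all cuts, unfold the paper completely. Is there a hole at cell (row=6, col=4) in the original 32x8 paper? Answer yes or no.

Op 1 fold_down: fold axis h@16; visible region now rows[16,32) x cols[0,8) = 16x8
Op 2 fold_right: fold axis v@4; visible region now rows[16,32) x cols[4,8) = 16x4
Op 3 fold_down: fold axis h@24; visible region now rows[24,32) x cols[4,8) = 8x4
Op 4 fold_left: fold axis v@6; visible region now rows[24,32) x cols[4,6) = 8x2
Op 5 cut(5, 0): punch at orig (29,4); cuts so far [(29, 4)]; region rows[24,32) x cols[4,6) = 8x2
Op 6 cut(1, 0): punch at orig (25,4); cuts so far [(25, 4), (29, 4)]; region rows[24,32) x cols[4,6) = 8x2
Unfold 1 (reflect across v@6): 4 holes -> [(25, 4), (25, 7), (29, 4), (29, 7)]
Unfold 2 (reflect across h@24): 8 holes -> [(18, 4), (18, 7), (22, 4), (22, 7), (25, 4), (25, 7), (29, 4), (29, 7)]
Unfold 3 (reflect across v@4): 16 holes -> [(18, 0), (18, 3), (18, 4), (18, 7), (22, 0), (22, 3), (22, 4), (22, 7), (25, 0), (25, 3), (25, 4), (25, 7), (29, 0), (29, 3), (29, 4), (29, 7)]
Unfold 4 (reflect across h@16): 32 holes -> [(2, 0), (2, 3), (2, 4), (2, 7), (6, 0), (6, 3), (6, 4), (6, 7), (9, 0), (9, 3), (9, 4), (9, 7), (13, 0), (13, 3), (13, 4), (13, 7), (18, 0), (18, 3), (18, 4), (18, 7), (22, 0), (22, 3), (22, 4), (22, 7), (25, 0), (25, 3), (25, 4), (25, 7), (29, 0), (29, 3), (29, 4), (29, 7)]
Holes: [(2, 0), (2, 3), (2, 4), (2, 7), (6, 0), (6, 3), (6, 4), (6, 7), (9, 0), (9, 3), (9, 4), (9, 7), (13, 0), (13, 3), (13, 4), (13, 7), (18, 0), (18, 3), (18, 4), (18, 7), (22, 0), (22, 3), (22, 4), (22, 7), (25, 0), (25, 3), (25, 4), (25, 7), (29, 0), (29, 3), (29, 4), (29, 7)]

Answer: yes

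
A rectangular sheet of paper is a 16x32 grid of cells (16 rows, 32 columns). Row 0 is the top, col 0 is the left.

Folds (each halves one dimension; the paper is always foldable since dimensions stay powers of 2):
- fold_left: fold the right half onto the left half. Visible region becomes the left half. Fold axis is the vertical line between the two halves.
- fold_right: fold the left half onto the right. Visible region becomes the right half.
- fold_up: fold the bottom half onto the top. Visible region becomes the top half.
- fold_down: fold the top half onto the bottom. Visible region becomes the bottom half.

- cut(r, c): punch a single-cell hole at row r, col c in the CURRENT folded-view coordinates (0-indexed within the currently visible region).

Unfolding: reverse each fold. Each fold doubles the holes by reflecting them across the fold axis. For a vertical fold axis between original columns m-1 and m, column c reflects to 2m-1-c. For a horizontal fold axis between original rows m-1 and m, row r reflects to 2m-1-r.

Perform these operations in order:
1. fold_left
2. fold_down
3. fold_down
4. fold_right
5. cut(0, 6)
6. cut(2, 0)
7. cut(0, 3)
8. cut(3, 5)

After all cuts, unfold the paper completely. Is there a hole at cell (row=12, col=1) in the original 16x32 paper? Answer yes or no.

Op 1 fold_left: fold axis v@16; visible region now rows[0,16) x cols[0,16) = 16x16
Op 2 fold_down: fold axis h@8; visible region now rows[8,16) x cols[0,16) = 8x16
Op 3 fold_down: fold axis h@12; visible region now rows[12,16) x cols[0,16) = 4x16
Op 4 fold_right: fold axis v@8; visible region now rows[12,16) x cols[8,16) = 4x8
Op 5 cut(0, 6): punch at orig (12,14); cuts so far [(12, 14)]; region rows[12,16) x cols[8,16) = 4x8
Op 6 cut(2, 0): punch at orig (14,8); cuts so far [(12, 14), (14, 8)]; region rows[12,16) x cols[8,16) = 4x8
Op 7 cut(0, 3): punch at orig (12,11); cuts so far [(12, 11), (12, 14), (14, 8)]; region rows[12,16) x cols[8,16) = 4x8
Op 8 cut(3, 5): punch at orig (15,13); cuts so far [(12, 11), (12, 14), (14, 8), (15, 13)]; region rows[12,16) x cols[8,16) = 4x8
Unfold 1 (reflect across v@8): 8 holes -> [(12, 1), (12, 4), (12, 11), (12, 14), (14, 7), (14, 8), (15, 2), (15, 13)]
Unfold 2 (reflect across h@12): 16 holes -> [(8, 2), (8, 13), (9, 7), (9, 8), (11, 1), (11, 4), (11, 11), (11, 14), (12, 1), (12, 4), (12, 11), (12, 14), (14, 7), (14, 8), (15, 2), (15, 13)]
Unfold 3 (reflect across h@8): 32 holes -> [(0, 2), (0, 13), (1, 7), (1, 8), (3, 1), (3, 4), (3, 11), (3, 14), (4, 1), (4, 4), (4, 11), (4, 14), (6, 7), (6, 8), (7, 2), (7, 13), (8, 2), (8, 13), (9, 7), (9, 8), (11, 1), (11, 4), (11, 11), (11, 14), (12, 1), (12, 4), (12, 11), (12, 14), (14, 7), (14, 8), (15, 2), (15, 13)]
Unfold 4 (reflect across v@16): 64 holes -> [(0, 2), (0, 13), (0, 18), (0, 29), (1, 7), (1, 8), (1, 23), (1, 24), (3, 1), (3, 4), (3, 11), (3, 14), (3, 17), (3, 20), (3, 27), (3, 30), (4, 1), (4, 4), (4, 11), (4, 14), (4, 17), (4, 20), (4, 27), (4, 30), (6, 7), (6, 8), (6, 23), (6, 24), (7, 2), (7, 13), (7, 18), (7, 29), (8, 2), (8, 13), (8, 18), (8, 29), (9, 7), (9, 8), (9, 23), (9, 24), (11, 1), (11, 4), (11, 11), (11, 14), (11, 17), (11, 20), (11, 27), (11, 30), (12, 1), (12, 4), (12, 11), (12, 14), (12, 17), (12, 20), (12, 27), (12, 30), (14, 7), (14, 8), (14, 23), (14, 24), (15, 2), (15, 13), (15, 18), (15, 29)]
Holes: [(0, 2), (0, 13), (0, 18), (0, 29), (1, 7), (1, 8), (1, 23), (1, 24), (3, 1), (3, 4), (3, 11), (3, 14), (3, 17), (3, 20), (3, 27), (3, 30), (4, 1), (4, 4), (4, 11), (4, 14), (4, 17), (4, 20), (4, 27), (4, 30), (6, 7), (6, 8), (6, 23), (6, 24), (7, 2), (7, 13), (7, 18), (7, 29), (8, 2), (8, 13), (8, 18), (8, 29), (9, 7), (9, 8), (9, 23), (9, 24), (11, 1), (11, 4), (11, 11), (11, 14), (11, 17), (11, 20), (11, 27), (11, 30), (12, 1), (12, 4), (12, 11), (12, 14), (12, 17), (12, 20), (12, 27), (12, 30), (14, 7), (14, 8), (14, 23), (14, 24), (15, 2), (15, 13), (15, 18), (15, 29)]

Answer: yes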